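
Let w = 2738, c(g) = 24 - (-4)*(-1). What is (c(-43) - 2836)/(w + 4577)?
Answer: -256/665 ≈ -0.38496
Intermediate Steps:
c(g) = 20 (c(g) = 24 - 1*4 = 24 - 4 = 20)
(c(-43) - 2836)/(w + 4577) = (20 - 2836)/(2738 + 4577) = -2816/7315 = -2816*1/7315 = -256/665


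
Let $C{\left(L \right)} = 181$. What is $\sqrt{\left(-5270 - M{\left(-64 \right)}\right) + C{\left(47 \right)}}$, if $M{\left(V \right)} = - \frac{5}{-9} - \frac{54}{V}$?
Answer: $\frac{i \sqrt{2932070}}{24} \approx 71.347 i$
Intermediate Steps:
$M{\left(V \right)} = \frac{5}{9} - \frac{54}{V}$ ($M{\left(V \right)} = \left(-5\right) \left(- \frac{1}{9}\right) - \frac{54}{V} = \frac{5}{9} - \frac{54}{V}$)
$\sqrt{\left(-5270 - M{\left(-64 \right)}\right) + C{\left(47 \right)}} = \sqrt{\left(-5270 - \left(\frac{5}{9} - \frac{54}{-64}\right)\right) + 181} = \sqrt{\left(-5270 - \left(\frac{5}{9} - - \frac{27}{32}\right)\right) + 181} = \sqrt{\left(-5270 - \left(\frac{5}{9} + \frac{27}{32}\right)\right) + 181} = \sqrt{\left(-5270 - \frac{403}{288}\right) + 181} = \sqrt{- \frac{1518163}{288} + 181} = \sqrt{- \frac{1466035}{288}} = \frac{i \sqrt{2932070}}{24}$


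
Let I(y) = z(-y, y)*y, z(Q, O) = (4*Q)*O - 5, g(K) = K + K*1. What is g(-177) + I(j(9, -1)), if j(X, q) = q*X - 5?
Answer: 10692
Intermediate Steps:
g(K) = 2*K (g(K) = K + K = 2*K)
j(X, q) = -5 + X*q (j(X, q) = X*q - 5 = -5 + X*q)
z(Q, O) = -5 + 4*O*Q (z(Q, O) = 4*O*Q - 5 = -5 + 4*O*Q)
I(y) = y*(-5 - 4*y²) (I(y) = (-5 + 4*y*(-y))*y = (-5 - 4*y²)*y = y*(-5 - 4*y²))
g(-177) + I(j(9, -1)) = 2*(-177) + (-5 + 9*(-1))*(-5 - 4*(-5 + 9*(-1))²) = -354 + (-5 - 9)*(-5 - 4*(-5 - 9)²) = -354 - 14*(-5 - 4*(-14)²) = -354 - 14*(-5 - 4*196) = -354 - 14*(-5 - 784) = -354 - 14*(-789) = -354 + 11046 = 10692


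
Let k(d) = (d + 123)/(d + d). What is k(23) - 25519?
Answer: -586864/23 ≈ -25516.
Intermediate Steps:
k(d) = (123 + d)/(2*d) (k(d) = (123 + d)/((2*d)) = (123 + d)*(1/(2*d)) = (123 + d)/(2*d))
k(23) - 25519 = (½)*(123 + 23)/23 - 25519 = (½)*(1/23)*146 - 25519 = 73/23 - 25519 = -586864/23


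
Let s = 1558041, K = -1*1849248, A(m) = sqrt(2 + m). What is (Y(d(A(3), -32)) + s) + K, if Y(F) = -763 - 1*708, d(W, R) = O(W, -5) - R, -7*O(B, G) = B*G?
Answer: -292678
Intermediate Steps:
O(B, G) = -B*G/7
d(W, R) = -R + 5*W/7 (d(W, R) = -1/7*W*(-5) - R = 5*W/7 - R = -R + 5*W/7)
K = -1849248
Y(F) = -1471 (Y(F) = -763 - 708 = -1471)
(Y(d(A(3), -32)) + s) + K = (-1471 + 1558041) - 1849248 = 1556570 - 1849248 = -292678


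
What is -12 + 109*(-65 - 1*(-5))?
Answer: -6552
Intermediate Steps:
-12 + 109*(-65 - 1*(-5)) = -12 + 109*(-65 + 5) = -12 + 109*(-60) = -12 - 6540 = -6552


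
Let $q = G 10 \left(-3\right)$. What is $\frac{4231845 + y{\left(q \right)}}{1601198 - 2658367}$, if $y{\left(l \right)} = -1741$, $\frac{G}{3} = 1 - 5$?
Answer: $- \frac{4230104}{1057169} \approx -4.0014$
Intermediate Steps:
$G = -12$ ($G = 3 \left(1 - 5\right) = 3 \left(-4\right) = -12$)
$q = 360$ ($q = \left(-12\right) 10 \left(-3\right) = \left(-120\right) \left(-3\right) = 360$)
$\frac{4231845 + y{\left(q \right)}}{1601198 - 2658367} = \frac{4231845 - 1741}{1601198 - 2658367} = \frac{4230104}{-1057169} = 4230104 \left(- \frac{1}{1057169}\right) = - \frac{4230104}{1057169}$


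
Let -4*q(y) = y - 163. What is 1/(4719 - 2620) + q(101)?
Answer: 65071/4198 ≈ 15.500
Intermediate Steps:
q(y) = 163/4 - y/4 (q(y) = -(y - 163)/4 = -(-163 + y)/4 = 163/4 - y/4)
1/(4719 - 2620) + q(101) = 1/(4719 - 2620) + (163/4 - 1/4*101) = 1/2099 + (163/4 - 101/4) = 1/2099 + 31/2 = 65071/4198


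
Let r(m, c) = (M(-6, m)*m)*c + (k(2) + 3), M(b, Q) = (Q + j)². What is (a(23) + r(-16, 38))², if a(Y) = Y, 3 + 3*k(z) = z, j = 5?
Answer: 48676273129/9 ≈ 5.4085e+9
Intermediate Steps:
k(z) = -1 + z/3
M(b, Q) = (5 + Q)² (M(b, Q) = (Q + 5)² = (5 + Q)²)
r(m, c) = 8/3 + c*m*(5 + m)² (r(m, c) = ((5 + m)²*m)*c + ((-1 + (⅓)*2) + 3) = (m*(5 + m)²)*c + ((-1 + ⅔) + 3) = c*m*(5 + m)² + (-⅓ + 3) = c*m*(5 + m)² + 8/3 = 8/3 + c*m*(5 + m)²)
(a(23) + r(-16, 38))² = (23 + (8/3 + 38*(-16)*(5 - 16)²))² = (23 + (8/3 + 38*(-16)*(-11)²))² = (23 + (8/3 + 38*(-16)*121))² = (23 + (8/3 - 73568))² = (23 - 220696/3)² = (-220627/3)² = 48676273129/9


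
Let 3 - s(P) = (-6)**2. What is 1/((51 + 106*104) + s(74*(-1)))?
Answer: 1/11042 ≈ 9.0563e-5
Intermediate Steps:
s(P) = -33 (s(P) = 3 - 1*(-6)**2 = 3 - 1*36 = 3 - 36 = -33)
1/((51 + 106*104) + s(74*(-1))) = 1/((51 + 106*104) - 33) = 1/((51 + 11024) - 33) = 1/(11075 - 33) = 1/11042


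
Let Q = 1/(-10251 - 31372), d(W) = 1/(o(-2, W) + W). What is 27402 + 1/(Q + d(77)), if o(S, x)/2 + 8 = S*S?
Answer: 1141534695/41554 ≈ 27471.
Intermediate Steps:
o(S, x) = -16 + 2*S² (o(S, x) = -16 + 2*(S*S) = -16 + 2*S²)
d(W) = 1/(-8 + W) (d(W) = 1/((-16 + 2*(-2)²) + W) = 1/((-16 + 2*4) + W) = 1/((-16 + 8) + W) = 1/(-8 + W))
Q = -1/41623 (Q = 1/(-41623) = -1/41623 ≈ -2.4025e-5)
27402 + 1/(Q + d(77)) = 27402 + 1/(-1/41623 + 1/(-8 + 77)) = 27402 + 1/(-1/41623 + 1/69) = 27402 + 1/(41554/2871987) = 27402 + 2871987/41554 = 1141534695/41554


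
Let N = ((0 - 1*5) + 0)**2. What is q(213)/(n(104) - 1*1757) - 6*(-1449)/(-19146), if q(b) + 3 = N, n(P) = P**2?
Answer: -13056289/28907269 ≈ -0.45166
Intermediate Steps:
N = 25 (N = ((0 - 5) + 0)**2 = (-5 + 0)**2 = (-5)**2 = 25)
q(b) = 22 (q(b) = -3 + 25 = 22)
q(213)/(n(104) - 1*1757) - 6*(-1449)/(-19146) = 22/(104**2 - 1*1757) - 6*(-1449)/(-19146) = 22/(10816 - 1757) + 8694*(-1/19146) = 22/9059 - 1449/3191 = -13056289/28907269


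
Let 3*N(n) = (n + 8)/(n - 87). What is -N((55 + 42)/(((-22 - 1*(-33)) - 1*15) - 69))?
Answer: 487/19344 ≈ 0.025176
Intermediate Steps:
N(n) = (8 + n)/(3*(-87 + n)) (N(n) = ((n + 8)/(n - 87))/3 = ((8 + n)/(-87 + n))/3 = (8 + n)/(3*(-87 + n)))
-N((55 + 42)/(((-22 - 1*(-33)) - 1*15) - 69)) = -(8 + (55 + 42)/(((-22 - 1*(-33)) - 1*15) - 69))/(3*(-87 + (55 + 42)/(((-22 - 1*(-33)) - 1*15) - 69))) = -(8 + 97/(((-22 + 33) - 15) - 69))/(3*(-87 + 97/(((-22 + 33) - 15) - 69))) = -(8 + 97/((11 - 15) - 69))/(3*(-87 + 97/((11 - 15) - 69))) = -(8 + 97/(-4 - 69))/(3*(-87 + 97/(-4 - 69))) = -(8 + 97/(-73))/(3*(-87 + 97/(-73))) = -(8 + 97*(-1/73))/(3*(-87 + 97*(-1/73))) = -(8 - 97/73)/(3*(-87 - 97/73)) = -487/(3*(-6448/73)*73) = -(-73)*487/(3*6448*73) = -1*(-487/19344) = 487/19344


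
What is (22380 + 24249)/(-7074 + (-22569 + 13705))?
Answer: -46629/15938 ≈ -2.9256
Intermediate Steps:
(22380 + 24249)/(-7074 + (-22569 + 13705)) = 46629/(-7074 - 8864) = 46629/(-15938) = 46629*(-1/15938) = -46629/15938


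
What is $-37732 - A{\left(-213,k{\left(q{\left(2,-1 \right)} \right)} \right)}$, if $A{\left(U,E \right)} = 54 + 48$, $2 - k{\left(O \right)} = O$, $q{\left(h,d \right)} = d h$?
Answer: $-37834$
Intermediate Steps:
$k{\left(O \right)} = 2 - O$
$A{\left(U,E \right)} = 102$
$-37732 - A{\left(-213,k{\left(q{\left(2,-1 \right)} \right)} \right)} = -37732 - 102 = -37834$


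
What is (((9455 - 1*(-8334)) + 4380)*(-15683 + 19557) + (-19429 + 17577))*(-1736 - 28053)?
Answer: -2558304759806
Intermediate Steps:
(((9455 - 1*(-8334)) + 4380)*(-15683 + 19557) + (-19429 + 17577))*(-1736 - 28053) = (((9455 + 8334) + 4380)*3874 - 1852)*(-29789) = ((17789 + 4380)*3874 - 1852)*(-29789) = (22169*3874 - 1852)*(-29789) = (85882706 - 1852)*(-29789) = 85880854*(-29789) = -2558304759806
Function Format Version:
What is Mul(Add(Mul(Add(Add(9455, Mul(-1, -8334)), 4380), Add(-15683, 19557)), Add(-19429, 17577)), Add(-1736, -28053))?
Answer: -2558304759806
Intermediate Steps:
Mul(Add(Mul(Add(Add(9455, Mul(-1, -8334)), 4380), Add(-15683, 19557)), Add(-19429, 17577)), Add(-1736, -28053)) = Mul(Add(Mul(Add(Add(9455, 8334), 4380), 3874), -1852), -29789) = Mul(Add(Mul(Add(17789, 4380), 3874), -1852), -29789) = Mul(Add(Mul(22169, 3874), -1852), -29789) = Mul(Add(85882706, -1852), -29789) = Mul(85880854, -29789) = -2558304759806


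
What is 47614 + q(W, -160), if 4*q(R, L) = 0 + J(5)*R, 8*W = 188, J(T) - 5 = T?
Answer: 190691/4 ≈ 47673.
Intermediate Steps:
J(T) = 5 + T
W = 47/2 (W = (⅛)*188 = 47/2 ≈ 23.500)
q(R, L) = 5*R/2 (q(R, L) = (0 + (5 + 5)*R)/4 = (0 + 10*R)/4 = (10*R)/4 = 5*R/2)
47614 + q(W, -160) = 47614 + (5/2)*(47/2) = 47614 + 235/4 = 190691/4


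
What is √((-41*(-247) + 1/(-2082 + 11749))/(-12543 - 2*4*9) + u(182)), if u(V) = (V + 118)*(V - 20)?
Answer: √3819517713930562/280343 ≈ 220.45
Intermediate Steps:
u(V) = (-20 + V)*(118 + V) (u(V) = (118 + V)*(-20 + V) = (-20 + V)*(118 + V))
√((-41*(-247) + 1/(-2082 + 11749))/(-12543 - 2*4*9) + u(182)) = √((-41*(-247) + 1/(-2082 + 11749))/(-12543 - 2*4*9) + (-2360 + 182² + 98*182)) = √((10127 + 1/9667)/(-12543 - 8*9) + (-2360 + 33124 + 17836)) = √((10127 + 1/9667)/(-12543 - 72) + 48600) = √((97897710/9667)/(-12615) + 48600) = √((97897710/9667)*(-1/12615) + 48600) = √(-6526514/8129947 + 48600) = √(395108897686/8129947) = √3819517713930562/280343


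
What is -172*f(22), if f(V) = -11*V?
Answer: 41624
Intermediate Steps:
-172*f(22) = -(-1892)*22 = -172*(-242) = 41624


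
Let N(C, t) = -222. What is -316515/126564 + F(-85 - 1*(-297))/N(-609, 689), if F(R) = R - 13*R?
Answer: 13984027/1560956 ≈ 8.9586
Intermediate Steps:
F(R) = -12*R
-316515/126564 + F(-85 - 1*(-297))/N(-609, 689) = -316515/126564 - 12*(-85 - 1*(-297))/(-222) = -316515*1/126564 - 12*(-85 + 297)*(-1/222) = -105505/42188 - 12*212*(-1/222) = -105505/42188 - 2544*(-1/222) = -105505/42188 + 424/37 = 13984027/1560956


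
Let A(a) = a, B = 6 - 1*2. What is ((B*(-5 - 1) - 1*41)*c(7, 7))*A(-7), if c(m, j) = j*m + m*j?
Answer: 44590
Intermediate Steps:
B = 4 (B = 6 - 2 = 4)
c(m, j) = 2*j*m (c(m, j) = j*m + j*m = 2*j*m)
((B*(-5 - 1) - 1*41)*c(7, 7))*A(-7) = ((4*(-5 - 1) - 1*41)*(2*7*7))*(-7) = ((4*(-6) - 41)*98)*(-7) = ((-24 - 41)*98)*(-7) = -65*98*(-7) = -6370*(-7) = 44590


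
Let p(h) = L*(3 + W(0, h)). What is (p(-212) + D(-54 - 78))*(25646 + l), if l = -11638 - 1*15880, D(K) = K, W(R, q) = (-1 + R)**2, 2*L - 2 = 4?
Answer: 224640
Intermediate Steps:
L = 3 (L = 1 + (1/2)*4 = 1 + 2 = 3)
l = -27518 (l = -11638 - 15880 = -27518)
p(h) = 12 (p(h) = 3*(3 + (-1 + 0)**2) = 3*(3 + (-1)**2) = 3*(3 + 1) = 3*4 = 12)
(p(-212) + D(-54 - 78))*(25646 + l) = (12 + (-54 - 78))*(25646 - 27518) = (12 - 132)*(-1872) = -120*(-1872) = 224640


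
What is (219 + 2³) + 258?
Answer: 485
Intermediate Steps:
(219 + 2³) + 258 = (219 + 8) + 258 = 227 + 258 = 485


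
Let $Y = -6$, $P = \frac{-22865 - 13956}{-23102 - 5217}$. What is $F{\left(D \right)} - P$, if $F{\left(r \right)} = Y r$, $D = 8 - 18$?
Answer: $\frac{1662319}{28319} \approx 58.7$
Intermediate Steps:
$P = \frac{36821}{28319}$ ($P = - \frac{36821}{-28319} = \left(-36821\right) \left(- \frac{1}{28319}\right) = \frac{36821}{28319} \approx 1.3002$)
$D = -10$ ($D = 8 - 18 = -10$)
$F{\left(r \right)} = - 6 r$
$F{\left(D \right)} - P = \left(-6\right) \left(-10\right) - \frac{36821}{28319} = 60 - \frac{36821}{28319} = \frac{1662319}{28319}$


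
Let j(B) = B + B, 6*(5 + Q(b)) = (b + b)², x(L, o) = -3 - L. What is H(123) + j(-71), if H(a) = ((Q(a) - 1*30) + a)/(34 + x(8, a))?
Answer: 6908/23 ≈ 300.35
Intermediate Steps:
Q(b) = -5 + 2*b²/3 (Q(b) = -5 + (b + b)²/6 = -5 + (2*b)²/6 = -5 + (4*b²)/6 = -5 + 2*b²/3)
j(B) = 2*B
H(a) = -35/23 + a/23 + 2*a²/69 (H(a) = (((-5 + 2*a²/3) - 1*30) + a)/(34 + (-3 - 1*8)) = (((-5 + 2*a²/3) - 30) + a)/(34 + (-3 - 8)) = ((-35 + 2*a²/3) + a)/(34 - 11) = (-35 + a + 2*a²/3)/23 = (-35 + a + 2*a²/3)*(1/23) = -35/23 + a/23 + 2*a²/69)
H(123) + j(-71) = (-35/23 + (1/23)*123 + (2/69)*123²) + 2*(-71) = (-35/23 + 123/23 + (2/69)*15129) - 142 = (-35/23 + 123/23 + 10086/23) - 142 = 10174/23 - 142 = 6908/23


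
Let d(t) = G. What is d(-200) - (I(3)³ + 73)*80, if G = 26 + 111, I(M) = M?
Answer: -7863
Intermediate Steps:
G = 137
d(t) = 137
d(-200) - (I(3)³ + 73)*80 = 137 - (3³ + 73)*80 = 137 - (27 + 73)*80 = 137 - 100*80 = 137 - 1*8000 = 137 - 8000 = -7863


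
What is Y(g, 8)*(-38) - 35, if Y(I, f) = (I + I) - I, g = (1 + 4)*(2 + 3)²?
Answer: -4785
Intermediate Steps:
g = 125 (g = 5*5² = 5*25 = 125)
Y(I, f) = I (Y(I, f) = 2*I - I = I)
Y(g, 8)*(-38) - 35 = 125*(-38) - 35 = -4750 - 35 = -4785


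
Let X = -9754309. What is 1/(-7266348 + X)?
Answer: -1/17020657 ≈ -5.8752e-8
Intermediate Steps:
1/(-7266348 + X) = 1/(-7266348 - 9754309) = 1/(-17020657) = -1/17020657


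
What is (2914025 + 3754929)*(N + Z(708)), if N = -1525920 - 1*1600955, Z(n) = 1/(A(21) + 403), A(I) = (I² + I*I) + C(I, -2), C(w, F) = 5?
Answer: -13450175669159273/645 ≈ -2.0853e+13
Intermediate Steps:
A(I) = 5 + 2*I² (A(I) = (I² + I*I) + 5 = (I² + I²) + 5 = 2*I² + 5 = 5 + 2*I²)
Z(n) = 1/1290 (Z(n) = 1/((5 + 2*21²) + 403) = 1/((5 + 2*441) + 403) = 1/((5 + 882) + 403) = 1/(887 + 403) = 1/1290)
N = -3126875 (N = -1525920 - 1600955 = -3126875)
(2914025 + 3754929)*(N + Z(708)) = (2914025 + 3754929)*(-3126875 + 1/1290) = 6668954*(-4033668749/1290) = -13450175669159273/645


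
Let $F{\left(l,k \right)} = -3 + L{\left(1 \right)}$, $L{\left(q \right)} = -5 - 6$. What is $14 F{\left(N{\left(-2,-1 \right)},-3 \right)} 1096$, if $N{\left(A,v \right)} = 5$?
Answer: $-214816$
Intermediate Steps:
$L{\left(q \right)} = -11$ ($L{\left(q \right)} = -5 - 6 = -11$)
$F{\left(l,k \right)} = -14$ ($F{\left(l,k \right)} = -3 - 11 = -14$)
$14 F{\left(N{\left(-2,-1 \right)},-3 \right)} 1096 = 14 \left(-14\right) 1096 = \left(-196\right) 1096 = -214816$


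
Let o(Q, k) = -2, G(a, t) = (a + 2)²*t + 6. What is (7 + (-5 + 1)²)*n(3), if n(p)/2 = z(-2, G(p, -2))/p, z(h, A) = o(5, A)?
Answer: -92/3 ≈ -30.667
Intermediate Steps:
G(a, t) = 6 + t*(2 + a)² (G(a, t) = (2 + a)²*t + 6 = t*(2 + a)² + 6 = 6 + t*(2 + a)²)
z(h, A) = -2
n(p) = -4/p (n(p) = 2*(-2/p) = -4/p)
(7 + (-5 + 1)²)*n(3) = (7 + (-5 + 1)²)*(-4/3) = (7 + (-4)²)*(-4*⅓) = (7 + 16)*(-4/3) = 23*(-4/3) = -92/3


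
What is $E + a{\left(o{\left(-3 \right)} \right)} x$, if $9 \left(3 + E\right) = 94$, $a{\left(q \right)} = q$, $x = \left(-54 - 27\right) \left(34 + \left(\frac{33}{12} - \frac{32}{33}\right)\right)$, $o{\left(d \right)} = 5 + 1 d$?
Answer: $- \frac{1146215}{198} \approx -5789.0$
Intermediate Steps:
$o{\left(d \right)} = 5 + d$
$x = - \frac{127521}{44}$ ($x = - 81 \left(34 + \left(33 \cdot \frac{1}{12} - \frac{32}{33}\right)\right) = - 81 \left(34 + \left(\frac{11}{4} - \frac{32}{33}\right)\right) = - 81 \left(34 + \frac{235}{132}\right) = \left(-81\right) \frac{4723}{132} = - \frac{127521}{44} \approx -2898.2$)
$E = \frac{67}{9}$ ($E = -3 + \frac{1}{9} \cdot 94 = -3 + \frac{94}{9} = \frac{67}{9} \approx 7.4444$)
$E + a{\left(o{\left(-3 \right)} \right)} x = \frac{67}{9} + \left(5 - 3\right) \left(- \frac{127521}{44}\right) = \frac{67}{9} + 2 \left(- \frac{127521}{44}\right) = \frac{67}{9} - \frac{127521}{22} = - \frac{1146215}{198}$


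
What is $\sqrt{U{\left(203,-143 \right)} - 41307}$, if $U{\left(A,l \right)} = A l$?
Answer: $8 i \sqrt{1099} \approx 265.21 i$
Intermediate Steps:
$\sqrt{U{\left(203,-143 \right)} - 41307} = \sqrt{203 \left(-143\right) - 41307} = \sqrt{-29029 - 41307} = \sqrt{-70336} = 8 i \sqrt{1099}$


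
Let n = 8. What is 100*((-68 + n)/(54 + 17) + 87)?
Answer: 611700/71 ≈ 8615.5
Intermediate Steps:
100*((-68 + n)/(54 + 17) + 87) = 100*((-68 + 8)/(54 + 17) + 87) = 100*(-60/71 + 87) = 100*(6117/71) = 611700/71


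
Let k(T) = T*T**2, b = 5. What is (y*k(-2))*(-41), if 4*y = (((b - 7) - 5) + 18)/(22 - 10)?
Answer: 451/6 ≈ 75.167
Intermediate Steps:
y = 11/48 (y = ((((5 - 7) - 5) + 18)/(22 - 10))/4 = (((-2 - 5) + 18)/12)/4 = ((-7 + 18)*(1/12))/4 = (11*(1/12))/4 = (1/4)*(11/12) = 11/48 ≈ 0.22917)
k(T) = T**3
(y*k(-2))*(-41) = ((11/48)*(-2)**3)*(-41) = ((11/48)*(-8))*(-41) = -11/6*(-41) = 451/6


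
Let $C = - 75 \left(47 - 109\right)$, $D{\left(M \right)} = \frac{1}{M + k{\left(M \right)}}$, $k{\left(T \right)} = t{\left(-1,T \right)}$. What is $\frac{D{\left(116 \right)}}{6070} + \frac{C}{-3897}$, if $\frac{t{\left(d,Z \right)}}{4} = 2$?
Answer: $- \frac{1166652701}{977731320} \approx -1.1932$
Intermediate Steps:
$t{\left(d,Z \right)} = 8$ ($t{\left(d,Z \right)} = 4 \cdot 2 = 8$)
$k{\left(T \right)} = 8$
$D{\left(M \right)} = \frac{1}{8 + M}$ ($D{\left(M \right)} = \frac{1}{M + 8} = \frac{1}{8 + M}$)
$C = 4650$ ($C = \left(-75\right) \left(-62\right) = 4650$)
$\frac{D{\left(116 \right)}}{6070} + \frac{C}{-3897} = \frac{1}{\left(8 + 116\right) 6070} + \frac{4650}{-3897} = \frac{1}{124} \cdot \frac{1}{6070} + 4650 \left(- \frac{1}{3897}\right) = \frac{1}{124} \cdot \frac{1}{6070} - \frac{1550}{1299} = \frac{1}{752680} - \frac{1550}{1299} = - \frac{1166652701}{977731320}$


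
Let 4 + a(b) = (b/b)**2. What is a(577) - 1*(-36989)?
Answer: 36986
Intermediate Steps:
a(b) = -3 (a(b) = -4 + (b/b)**2 = -4 + 1**2 = -4 + 1 = -3)
a(577) - 1*(-36989) = -3 - 1*(-36989) = -3 + 36989 = 36986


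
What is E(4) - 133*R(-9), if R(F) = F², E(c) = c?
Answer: -10769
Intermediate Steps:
E(4) - 133*R(-9) = 4 - 133*(-9)² = 4 - 133*81 = 4 - 10773 = -10769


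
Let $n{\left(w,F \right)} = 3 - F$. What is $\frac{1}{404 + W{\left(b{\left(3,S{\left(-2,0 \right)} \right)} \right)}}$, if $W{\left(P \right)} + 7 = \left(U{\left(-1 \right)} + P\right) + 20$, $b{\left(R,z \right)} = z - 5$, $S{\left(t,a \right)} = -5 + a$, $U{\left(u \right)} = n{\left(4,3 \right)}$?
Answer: $\frac{1}{407} \approx 0.002457$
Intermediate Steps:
$U{\left(u \right)} = 0$ ($U{\left(u \right)} = 3 - 3 = 0$)
$b{\left(R,z \right)} = -5 + z$
$W{\left(P \right)} = 13 + P$ ($W{\left(P \right)} = -7 + \left(\left(0 + P\right) + 20\right) = -7 + \left(P + 20\right) = -7 + \left(20 + P\right) = 13 + P$)
$\frac{1}{404 + W{\left(b{\left(3,S{\left(-2,0 \right)} \right)} \right)}} = \frac{1}{404 + \left(13 + \left(-5 + \left(-5 + 0\right)\right)\right)} = \frac{1}{404 + \left(13 - 10\right)} = \frac{1}{404 + 3} = \frac{1}{407}$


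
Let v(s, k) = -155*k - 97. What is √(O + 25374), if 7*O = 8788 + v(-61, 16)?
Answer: √1286803/7 ≈ 162.05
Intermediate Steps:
v(s, k) = -97 - 155*k
O = 6211/7 (O = (8788 + (-97 - 155*16))/7 = (8788 + (-97 - 2480))/7 = (8788 - 2577)/7 = (⅐)*6211 = 6211/7 ≈ 887.29)
√(O + 25374) = √(6211/7 + 25374) = √(183829/7) = √1286803/7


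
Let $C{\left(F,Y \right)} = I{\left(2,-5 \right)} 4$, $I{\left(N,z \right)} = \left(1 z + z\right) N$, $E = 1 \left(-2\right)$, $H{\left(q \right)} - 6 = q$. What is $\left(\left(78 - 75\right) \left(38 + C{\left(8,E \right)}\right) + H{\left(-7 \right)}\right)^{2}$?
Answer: $16129$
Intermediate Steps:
$H{\left(q \right)} = 6 + q$
$E = -2$
$I{\left(N,z \right)} = 2 N z$ ($I{\left(N,z \right)} = \left(z + z\right) N = 2 z N = 2 N z$)
$C{\left(F,Y \right)} = -80$ ($C{\left(F,Y \right)} = 2 \cdot 2 \left(-5\right) 4 = \left(-20\right) 4 = -80$)
$\left(\left(78 - 75\right) \left(38 + C{\left(8,E \right)}\right) + H{\left(-7 \right)}\right)^{2} = \left(\left(78 - 75\right) \left(38 - 80\right) + \left(6 - 7\right)\right)^{2} = \left(3 \left(-42\right) - 1\right)^{2} = \left(-126 - 1\right)^{2} = \left(-127\right)^{2} = 16129$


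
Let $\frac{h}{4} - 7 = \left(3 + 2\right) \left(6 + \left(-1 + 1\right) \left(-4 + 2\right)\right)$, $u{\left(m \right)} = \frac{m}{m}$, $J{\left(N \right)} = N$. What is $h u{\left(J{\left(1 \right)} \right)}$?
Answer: $148$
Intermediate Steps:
$u{\left(m \right)} = 1$
$h = 148$ ($h = 28 + 4 \left(3 + 2\right) \left(6 + \left(-1 + 1\right) \left(-4 + 2\right)\right) = 28 + 4 \cdot 5 \left(6 + 0 \left(-2\right)\right) = 28 + 4 \cdot 5 \left(6 + 0\right) = 28 + 4 \cdot 5 \cdot 6 = 28 + 4 \cdot 30 = 28 + 120 = 148$)
$h u{\left(J{\left(1 \right)} \right)} = 148 \cdot 1 = 148$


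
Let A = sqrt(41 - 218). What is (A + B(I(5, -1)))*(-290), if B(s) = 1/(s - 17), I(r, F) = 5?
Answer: 145/6 - 290*I*sqrt(177) ≈ 24.167 - 3858.2*I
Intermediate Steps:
B(s) = 1/(-17 + s)
A = I*sqrt(177) (A = sqrt(-177) = I*sqrt(177) ≈ 13.304*I)
(A + B(I(5, -1)))*(-290) = (I*sqrt(177) + 1/(-17 + 5))*(-290) = (I*sqrt(177) + 1/(-12))*(-290) = (I*sqrt(177) - 1/12)*(-290) = (-1/12 + I*sqrt(177))*(-290) = 145/6 - 290*I*sqrt(177)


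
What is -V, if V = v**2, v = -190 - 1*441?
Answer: -398161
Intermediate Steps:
v = -631 (v = -190 - 441 = -631)
V = 398161 (V = (-631)**2 = 398161)
-V = -1*398161 = -398161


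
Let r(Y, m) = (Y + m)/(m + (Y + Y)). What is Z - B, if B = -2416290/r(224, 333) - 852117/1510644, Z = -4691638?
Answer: -365636053110325/280476236 ≈ -1.3036e+6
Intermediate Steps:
r(Y, m) = (Y + m)/(m + 2*Y)
B = -950256913804243/280476236 (B = -2416290*(333 + 2*224)/(224 + 333) - 852117/1510644 = -2416290/(557/(333 + 448)) - 852117*1/1510644 = -2416290/(557/781) - 284039/503548 = -2416290/((1/781)*557) - 284039/503548 = -2416290/557/781 - 284039/503548 = -2416290*781/557 - 284039/503548 = -1887122490/557 - 284039/503548 = -950256913804243/280476236 ≈ -3.3880e+6)
Z - B = -4691638 - 1*(-950256913804243/280476236) = -4691638 + 950256913804243/280476236 = -365636053110325/280476236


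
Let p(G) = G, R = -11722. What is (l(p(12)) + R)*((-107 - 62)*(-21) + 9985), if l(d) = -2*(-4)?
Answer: -158537276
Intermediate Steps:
l(d) = 8
(l(p(12)) + R)*((-107 - 62)*(-21) + 9985) = (8 - 11722)*((-107 - 62)*(-21) + 9985) = -11714*(-169*(-21) + 9985) = -11714*(3549 + 9985) = -11714*13534 = -158537276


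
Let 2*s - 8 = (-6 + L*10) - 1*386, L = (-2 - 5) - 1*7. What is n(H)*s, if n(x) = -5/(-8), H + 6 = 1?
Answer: -655/4 ≈ -163.75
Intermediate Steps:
H = -5 (H = -6 + 1 = -5)
L = -14 (L = -7 - 7 = -14)
n(x) = 5/8 (n(x) = -5*(-1/8) = 5/8)
s = -262 (s = 4 + ((-6 - 14*10) - 1*386)/2 = 4 + ((-6 - 140) - 386)/2 = 4 + (-146 - 386)/2 = 4 + (1/2)*(-532) = 4 - 266 = -262)
n(H)*s = (5/8)*(-262) = -655/4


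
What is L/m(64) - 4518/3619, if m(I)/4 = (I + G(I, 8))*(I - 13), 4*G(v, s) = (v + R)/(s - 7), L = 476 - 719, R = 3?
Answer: -25101477/19871929 ≈ -1.2632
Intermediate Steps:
L = -243
G(v, s) = (3 + v)/(4*(-7 + s)) (G(v, s) = ((v + 3)/(s - 7))/4 = ((3 + v)/(-7 + s))/4 = (3 + v)/(4*(-7 + s)))
m(I) = 4*(-13 + I)*(3/4 + 5*I/4) (m(I) = 4*((I + (3 + I)/(4*(-7 + 8)))*(I - 13)) = 4*((I + (1/4)*(3 + I)/1)*(-13 + I)) = 4*((I + (1/4)*1*(3 + I))*(-13 + I)) = 4*((I + (3/4 + I/4))*(-13 + I)) = 4*((3/4 + 5*I/4)*(-13 + I)) = 4*((-13 + I)*(3/4 + 5*I/4)) = 4*(-13 + I)*(3/4 + 5*I/4))
L/m(64) - 4518/3619 = -243/(-39 - 62*64 + 5*64**2) - 4518/3619 = -243/(-39 - 3968 + 5*4096) - 4518*1/3619 = -243/(-39 - 3968 + 20480) - 4518/3619 = -243/16473 - 4518/3619 = -243*1/16473 - 4518/3619 = -81/5491 - 4518/3619 = -25101477/19871929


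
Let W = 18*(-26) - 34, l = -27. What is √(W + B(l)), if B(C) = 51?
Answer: I*√451 ≈ 21.237*I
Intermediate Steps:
W = -502 (W = -468 - 34 = -502)
√(W + B(l)) = √(-502 + 51) = √(-451) = I*√451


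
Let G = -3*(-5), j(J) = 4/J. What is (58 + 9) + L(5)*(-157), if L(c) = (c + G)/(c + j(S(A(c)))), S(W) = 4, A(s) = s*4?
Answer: -1369/3 ≈ -456.33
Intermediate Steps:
A(s) = 4*s
G = 15
L(c) = (15 + c)/(1 + c) (L(c) = (c + 15)/(c + 4/4) = (15 + c)/(c + 4*(¼)) = (15 + c)/(c + 1) = (15 + c)/(1 + c))
(58 + 9) + L(5)*(-157) = (58 + 9) + ((15 + 5)/(1 + 5))*(-157) = 67 + (20/6)*(-157) = 67 + ((⅙)*20)*(-157) = 67 + (10/3)*(-157) = 67 - 1570/3 = -1369/3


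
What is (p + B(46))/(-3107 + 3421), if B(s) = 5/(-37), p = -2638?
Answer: -97611/11618 ≈ -8.4017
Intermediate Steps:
B(s) = -5/37 (B(s) = 5*(-1/37) = -5/37)
(p + B(46))/(-3107 + 3421) = (-2638 - 5/37)/(-3107 + 3421) = -97611/37/314 = -97611/37*1/314 = -97611/11618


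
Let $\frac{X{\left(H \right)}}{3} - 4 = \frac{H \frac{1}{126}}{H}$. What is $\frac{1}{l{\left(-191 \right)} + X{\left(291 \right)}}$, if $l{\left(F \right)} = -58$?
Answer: $- \frac{42}{1931} \approx -0.02175$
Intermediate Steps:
$X{\left(H \right)} = \frac{505}{42}$ ($X{\left(H \right)} = 12 + 3 \frac{H \frac{1}{126}}{H} = 12 + 3 \frac{\frac{1}{126} H}{H} = 12 + 3 \cdot \frac{1}{126} = 12 + \frac{1}{42} = \frac{505}{42}$)
$\frac{1}{l{\left(-191 \right)} + X{\left(291 \right)}} = \frac{1}{-58 + \frac{505}{42}} = \frac{1}{- \frac{1931}{42}} = - \frac{42}{1931}$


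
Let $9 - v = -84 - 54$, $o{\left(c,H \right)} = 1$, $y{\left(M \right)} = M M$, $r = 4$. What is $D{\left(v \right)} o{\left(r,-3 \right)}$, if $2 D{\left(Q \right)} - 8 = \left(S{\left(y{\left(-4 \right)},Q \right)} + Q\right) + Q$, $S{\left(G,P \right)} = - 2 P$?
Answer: $4$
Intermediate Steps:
$y{\left(M \right)} = M^{2}$
$v = 147$ ($v = 9 - \left(-84 - 54\right) = 9 - -138 = 9 + 138 = 147$)
$D{\left(Q \right)} = 4$ ($D{\left(Q \right)} = 4 + \frac{\left(- 2 Q + Q\right) + Q}{2} = 4 + \frac{- Q + Q}{2} = 4 + \frac{1}{2} \cdot 0 = 4 + 0 = 4$)
$D{\left(v \right)} o{\left(r,-3 \right)} = 4 \cdot 1 = 4$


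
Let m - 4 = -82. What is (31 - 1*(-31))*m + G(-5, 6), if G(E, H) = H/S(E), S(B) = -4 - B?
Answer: -4830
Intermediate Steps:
m = -78 (m = 4 - 82 = -78)
G(E, H) = H/(-4 - E)
(31 - 1*(-31))*m + G(-5, 6) = (31 - 1*(-31))*(-78) - 1*6/(4 - 5) = (31 + 31)*(-78) - 1*6/(-1) = 62*(-78) - 1*6*(-1) = -4836 + 6 = -4830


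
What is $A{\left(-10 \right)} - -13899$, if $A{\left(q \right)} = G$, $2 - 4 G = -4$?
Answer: $\frac{27801}{2} \approx 13901.0$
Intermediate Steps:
$G = \frac{3}{2}$ ($G = \frac{1}{2} - -1 = \frac{1}{2} + 1 = \frac{3}{2} \approx 1.5$)
$A{\left(q \right)} = \frac{3}{2}$
$A{\left(-10 \right)} - -13899 = \frac{3}{2} - -13899 = \frac{3}{2} + 13899 = \frac{27801}{2}$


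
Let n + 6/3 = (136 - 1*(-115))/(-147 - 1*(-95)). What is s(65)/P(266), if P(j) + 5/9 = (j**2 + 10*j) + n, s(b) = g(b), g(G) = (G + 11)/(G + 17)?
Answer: 17784/1408564553 ≈ 1.2626e-5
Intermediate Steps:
g(G) = (11 + G)/(17 + G)
s(b) = (11 + b)/(17 + b)
n = -355/52 (n = -2 + (136 - 1*(-115))/(-147 - 1*(-95)) = -2 + (136 + 115)/(-147 + 95) = -2 + 251/(-52) = -2 + 251*(-1/52) = -2 - 251/52 = -355/52 ≈ -6.8269)
P(j) = -3455/468 + j**2 + 10*j (P(j) = -5/9 + ((j**2 + 10*j) - 355/52) = -5/9 + (-355/52 + j**2 + 10*j) = -3455/468 + j**2 + 10*j)
s(65)/P(266) = ((11 + 65)/(17 + 65))/(-3455/468 + 266**2 + 10*266) = (76/82)/(-3455/468 + 70756 + 2660) = ((1/82)*76)/(34355233/468) = (38/41)*(468/34355233) = 17784/1408564553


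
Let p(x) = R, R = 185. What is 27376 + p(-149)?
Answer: 27561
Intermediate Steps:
p(x) = 185
27376 + p(-149) = 27376 + 185 = 27561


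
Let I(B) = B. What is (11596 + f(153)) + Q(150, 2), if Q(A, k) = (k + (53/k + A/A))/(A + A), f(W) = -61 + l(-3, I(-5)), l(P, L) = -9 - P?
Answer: 6917459/600 ≈ 11529.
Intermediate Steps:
f(W) = -67 (f(W) = -61 + (-9 - 1*(-3)) = -61 + (-9 + 3) = -61 - 6 = -67)
Q(A, k) = (1 + k + 53/k)/(2*A) (Q(A, k) = (k + (53/k + 1))/((2*A)) = (k + (1 + 53/k))*(1/(2*A)) = (1 + k + 53/k)*(1/(2*A)) = (1 + k + 53/k)/(2*A))
(11596 + f(153)) + Q(150, 2) = (11596 - 67) + (½)*(53 + 2*(1 + 2))/(150*2) = 11529 + (½)*(1/150)*(½)*(53 + 2*3) = 11529 + (½)*(1/150)*(½)*(53 + 6) = 11529 + (½)*(1/150)*(½)*59 = 11529 + 59/600 = 6917459/600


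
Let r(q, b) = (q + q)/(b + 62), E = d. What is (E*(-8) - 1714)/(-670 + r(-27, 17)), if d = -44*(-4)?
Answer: 123319/26492 ≈ 4.6550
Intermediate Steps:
d = 176
E = 176
r(q, b) = 2*q/(62 + b) (r(q, b) = (2*q)/(62 + b) = 2*q/(62 + b))
(E*(-8) - 1714)/(-670 + r(-27, 17)) = (176*(-8) - 1714)/(-670 + 2*(-27)/(62 + 17)) = (-1408 - 1714)/(-670 + 2*(-27)/79) = -3122/(-670 + 2*(-27)*(1/79)) = -3122/(-670 - 54/79) = -3122/(-52984/79) = -3122*(-79/52984) = 123319/26492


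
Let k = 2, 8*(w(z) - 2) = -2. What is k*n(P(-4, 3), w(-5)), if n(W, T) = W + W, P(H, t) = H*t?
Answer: -48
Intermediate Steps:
w(z) = 7/4 (w(z) = 2 + (⅛)*(-2) = 2 - ¼ = 7/4)
n(W, T) = 2*W
k*n(P(-4, 3), w(-5)) = 2*(2*(-4*3)) = 2*(2*(-12)) = 2*(-24) = -48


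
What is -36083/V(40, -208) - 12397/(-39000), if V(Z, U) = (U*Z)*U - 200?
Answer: 250550449/843550500 ≈ 0.29702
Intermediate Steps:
V(Z, U) = -200 + Z*U² (V(Z, U) = Z*U² - 200 = -200 + Z*U²)
-36083/V(40, -208) - 12397/(-39000) = -36083/(-200 + 40*(-208)²) - 12397/(-39000) = -36083/(-200 + 40*43264) - 12397*(-1/39000) = -36083/(-200 + 1730560) + 12397/39000 = -36083/1730360 + 12397/39000 = 250550449/843550500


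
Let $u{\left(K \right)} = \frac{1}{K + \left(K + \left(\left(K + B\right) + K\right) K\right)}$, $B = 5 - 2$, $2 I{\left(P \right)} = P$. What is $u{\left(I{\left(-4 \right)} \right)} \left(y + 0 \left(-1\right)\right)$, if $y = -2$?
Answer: $1$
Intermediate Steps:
$I{\left(P \right)} = \frac{P}{2}$
$B = 3$
$u{\left(K \right)} = \frac{1}{2 K + K \left(3 + 2 K\right)}$ ($u{\left(K \right)} = \frac{1}{K + \left(K + \left(\left(K + 3\right) + K\right) K\right)} = \frac{1}{K + \left(K + \left(\left(3 + K\right) + K\right) K\right)} = \frac{1}{K + \left(K + \left(3 + 2 K\right) K\right)} = \frac{1}{K + \left(K + K \left(3 + 2 K\right)\right)} = \frac{1}{2 K + K \left(3 + 2 K\right)}$)
$u{\left(I{\left(-4 \right)} \right)} \left(y + 0 \left(-1\right)\right) = \frac{1}{\frac{1}{2} \left(-4\right) \left(5 + 2 \cdot \frac{1}{2} \left(-4\right)\right)} \left(-2 + 0 \left(-1\right)\right) = \frac{1}{\left(-2\right) \left(5 + 2 \left(-2\right)\right)} \left(-2 + 0\right) = - \frac{1}{2 \left(5 - 4\right)} \left(-2\right) = - \frac{1}{2 \cdot 1} \left(-2\right) = \left(- \frac{1}{2}\right) 1 \left(-2\right) = \left(- \frac{1}{2}\right) \left(-2\right) = 1$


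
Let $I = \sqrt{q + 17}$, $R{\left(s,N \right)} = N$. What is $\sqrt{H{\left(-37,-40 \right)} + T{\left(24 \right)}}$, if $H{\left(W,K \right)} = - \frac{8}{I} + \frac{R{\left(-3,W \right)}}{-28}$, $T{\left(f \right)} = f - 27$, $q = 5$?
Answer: $\frac{\sqrt{-39809 - 8624 \sqrt{22}}}{154} \approx 1.8396 i$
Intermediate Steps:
$T{\left(f \right)} = -27 + f$ ($T{\left(f \right)} = f - 27 = -27 + f$)
$I = \sqrt{22}$ ($I = \sqrt{5 + 17} = \sqrt{22} \approx 4.6904$)
$H{\left(W,K \right)} = - \frac{4 \sqrt{22}}{11} - \frac{W}{28}$ ($H{\left(W,K \right)} = - \frac{8}{\sqrt{22}} + \frac{W}{-28} = - 8 \frac{\sqrt{22}}{22} + W \left(- \frac{1}{28}\right) = - \frac{4 \sqrt{22}}{11} - \frac{W}{28}$)
$\sqrt{H{\left(-37,-40 \right)} + T{\left(24 \right)}} = \sqrt{\left(- \frac{4 \sqrt{22}}{11} - - \frac{37}{28}\right) + \left(-27 + 24\right)} = \sqrt{\left(- \frac{4 \sqrt{22}}{11} + \frac{37}{28}\right) - 3} = \sqrt{\left(\frac{37}{28} - \frac{4 \sqrt{22}}{11}\right) - 3} = \sqrt{- \frac{47}{28} - \frac{4 \sqrt{22}}{11}}$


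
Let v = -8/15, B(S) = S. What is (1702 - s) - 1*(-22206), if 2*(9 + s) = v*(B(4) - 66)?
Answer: 358507/15 ≈ 23900.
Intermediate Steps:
v = -8/15 (v = -8*1/15 = -8/15 ≈ -0.53333)
s = 113/15 (s = -9 + (-8*(4 - 66)/15)/2 = -9 + (-8/15*(-62))/2 = -9 + (½)*(496/15) = -9 + 248/15 = 113/15 ≈ 7.5333)
(1702 - s) - 1*(-22206) = (1702 - 1*113/15) - 1*(-22206) = (1702 - 113/15) + 22206 = 25417/15 + 22206 = 358507/15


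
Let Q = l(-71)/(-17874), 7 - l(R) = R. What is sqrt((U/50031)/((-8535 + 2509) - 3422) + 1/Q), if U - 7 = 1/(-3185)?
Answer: I*sqrt(73611486571203286959045)/17922938670 ≈ 15.138*I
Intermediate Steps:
l(R) = 7 - R
U = 22294/3185 (U = 7 + 1/(-3185) = 7 - 1/3185 = 22294/3185 ≈ 6.9997)
Q = -13/2979 (Q = (7 - 1*(-71))/(-17874) = (7 + 71)*(-1/17874) = 78*(-1/17874) = -13/2979 ≈ -0.0043639)
sqrt((U/50031)/((-8535 + 2509) - 3422) + 1/Q) = sqrt(((22294/3185)/50031)/((-8535 + 2509) - 3422) + 1/(-13/2979)) = sqrt(((22294/3185)*(1/50031))/(-6026 - 3422) - 2979/13) = sqrt((22294/159348735)/(-9448) - 2979/13) = sqrt((22294/159348735)*(-1/9448) - 2979/13) = sqrt(-11147/752763424140 - 2979/13) = sqrt(-172498633896767/752763424140) = I*sqrt(73611486571203286959045)/17922938670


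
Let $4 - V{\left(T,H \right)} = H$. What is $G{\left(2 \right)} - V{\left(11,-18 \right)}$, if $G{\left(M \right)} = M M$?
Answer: $-18$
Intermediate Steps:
$G{\left(M \right)} = M^{2}$
$V{\left(T,H \right)} = 4 - H$
$G{\left(2 \right)} - V{\left(11,-18 \right)} = 2^{2} - \left(4 - -18\right) = 4 - \left(4 + 18\right) = 4 - 22 = -18$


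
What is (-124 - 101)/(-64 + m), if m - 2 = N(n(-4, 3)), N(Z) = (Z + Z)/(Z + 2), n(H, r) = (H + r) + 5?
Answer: 675/182 ≈ 3.7088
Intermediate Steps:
n(H, r) = 5 + H + r
N(Z) = 2*Z/(2 + Z) (N(Z) = (2*Z)/(2 + Z) = 2*Z/(2 + Z))
m = 10/3 (m = 2 + 2*(5 - 4 + 3)/(2 + (5 - 4 + 3)) = 2 + 2*4/(2 + 4) = 2 + 2*4/6 = 2 + 2*4*(⅙) = 2 + 4/3 = 10/3 ≈ 3.3333)
(-124 - 101)/(-64 + m) = (-124 - 101)/(-64 + 10/3) = -225/(-182/3) = -225*(-3/182) = 675/182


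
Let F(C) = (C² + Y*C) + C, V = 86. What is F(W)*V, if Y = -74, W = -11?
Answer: 79464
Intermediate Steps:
F(C) = C² - 73*C (F(C) = (C² - 74*C) + C = C² - 73*C)
F(W)*V = -11*(-73 - 11)*86 = -11*(-84)*86 = 924*86 = 79464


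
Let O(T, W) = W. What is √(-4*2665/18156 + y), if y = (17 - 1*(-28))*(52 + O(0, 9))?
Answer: √56541823710/4539 ≈ 52.387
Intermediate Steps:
y = 2745 (y = (17 - 1*(-28))*(52 + 9) = (17 + 28)*61 = 45*61 = 2745)
√(-4*2665/18156 + y) = √(-4*2665/18156 + 2745) = √(-10660*1/18156 + 2745) = √(-2665/4539 + 2745) = √(12456890/4539) = √56541823710/4539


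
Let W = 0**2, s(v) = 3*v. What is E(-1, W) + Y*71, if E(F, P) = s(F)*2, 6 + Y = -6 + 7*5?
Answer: 1627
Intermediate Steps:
W = 0
Y = 23 (Y = -6 + (-6 + 7*5) = -6 + (-6 + 35) = -6 + 29 = 23)
E(F, P) = 6*F (E(F, P) = (3*F)*2 = 6*F)
E(-1, W) + Y*71 = 6*(-1) + 23*71 = -6 + 1633 = 1627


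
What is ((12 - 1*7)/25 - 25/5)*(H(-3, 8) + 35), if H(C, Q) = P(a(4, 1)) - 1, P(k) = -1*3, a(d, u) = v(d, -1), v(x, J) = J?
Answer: -744/5 ≈ -148.80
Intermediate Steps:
a(d, u) = -1
P(k) = -3
H(C, Q) = -4 (H(C, Q) = -3 - 1 = -4)
((12 - 1*7)/25 - 25/5)*(H(-3, 8) + 35) = ((12 - 1*7)/25 - 25/5)*(-4 + 35) = ((12 - 7)*(1/25) - 25*1/5)*31 = (5*(1/25) - 5)*31 = (1/5 - 5)*31 = -24/5*31 = -744/5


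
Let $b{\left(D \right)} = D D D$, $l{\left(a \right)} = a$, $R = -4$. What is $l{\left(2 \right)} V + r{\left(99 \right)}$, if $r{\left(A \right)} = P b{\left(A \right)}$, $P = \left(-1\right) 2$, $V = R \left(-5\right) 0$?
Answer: $-1940598$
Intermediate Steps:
$V = 0$ ($V = \left(-4\right) \left(-5\right) 0 = 20 \cdot 0 = 0$)
$b{\left(D \right)} = D^{3}$ ($b{\left(D \right)} = D^{2} D = D^{3}$)
$P = -2$
$r{\left(A \right)} = - 2 A^{3}$
$l{\left(2 \right)} V + r{\left(99 \right)} = 2 \cdot 0 - 2 \cdot 99^{3} = 0 - 1940598 = -1940598$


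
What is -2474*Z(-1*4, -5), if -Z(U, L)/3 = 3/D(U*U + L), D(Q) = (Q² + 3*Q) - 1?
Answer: 2474/17 ≈ 145.53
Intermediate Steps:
D(Q) = -1 + Q² + 3*Q
Z(U, L) = -9/(-1 + (L + U²)² + 3*L + 3*U²) (Z(U, L) = -9/(-1 + (U*U + L)² + 3*(U*U + L)) = -9/(-1 + (U² + L)² + 3*(U² + L)) = -9/(-1 + (L + U²)² + 3*(L + U²)) = -9/(-1 + (L + U²)² + (3*L + 3*U²)) = -9/(-1 + (L + U²)² + 3*L + 3*U²))
-2474*Z(-1*4, -5) = -(-22266)/(-1 + (-5 + (-1*4)²)² + 3*(-5) + 3*(-1*4)²) = -(-22266)/(-1 + (-5 + (-4)²)² - 15 + 3*(-4)²) = -(-22266)/(-1 + (-5 + 16)² - 15 + 3*16) = -(-22266)/(-1 + 11² - 15 + 48) = -(-22266)/(-1 + 121 - 15 + 48) = -(-22266)/153 = -2474*(-1/17) = 2474/17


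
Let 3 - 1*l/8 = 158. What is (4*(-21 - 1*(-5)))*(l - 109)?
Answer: 86336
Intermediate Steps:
l = -1240 (l = 24 - 8*158 = 24 - 1264 = -1240)
(4*(-21 - 1*(-5)))*(l - 109) = (4*(-21 - 1*(-5)))*(-1240 - 109) = (4*(-21 + 5))*(-1349) = (4*(-16))*(-1349) = -64*(-1349) = 86336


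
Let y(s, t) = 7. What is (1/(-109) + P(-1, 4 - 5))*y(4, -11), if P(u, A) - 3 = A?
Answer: 1519/109 ≈ 13.936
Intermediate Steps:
P(u, A) = 3 + A
(1/(-109) + P(-1, 4 - 5))*y(4, -11) = (1/(-109) + (3 + (4 - 5)))*7 = (-1/109 + (3 - 1))*7 = (-1/109 + 2)*7 = (217/109)*7 = 1519/109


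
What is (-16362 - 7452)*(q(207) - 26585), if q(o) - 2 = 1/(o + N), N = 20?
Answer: 143701772760/227 ≈ 6.3305e+8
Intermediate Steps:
q(o) = 2 + 1/(20 + o) (q(o) = 2 + 1/(o + 20) = 2 + 1/(20 + o))
(-16362 - 7452)*(q(207) - 26585) = (-16362 - 7452)*((41 + 2*207)/(20 + 207) - 26585) = -23814*((41 + 414)/227 - 26585) = -23814*((1/227)*455 - 26585) = -23814*(455/227 - 26585) = -23814*(-6034340/227) = 143701772760/227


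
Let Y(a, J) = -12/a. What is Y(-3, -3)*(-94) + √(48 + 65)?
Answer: -376 + √113 ≈ -365.37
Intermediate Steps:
Y(-3, -3)*(-94) + √(48 + 65) = -12/(-3)*(-94) + √(48 + 65) = -12*(-⅓)*(-94) + √113 = 4*(-94) + √113 = -376 + √113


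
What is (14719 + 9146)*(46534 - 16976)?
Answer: 705401670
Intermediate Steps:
(14719 + 9146)*(46534 - 16976) = 23865*29558 = 705401670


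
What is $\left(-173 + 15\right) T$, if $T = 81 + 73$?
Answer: $-24332$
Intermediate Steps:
$T = 154$
$\left(-173 + 15\right) T = \left(-173 + 15\right) 154 = \left(-158\right) 154 = -24332$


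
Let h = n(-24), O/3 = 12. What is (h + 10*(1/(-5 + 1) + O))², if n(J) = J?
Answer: 444889/4 ≈ 1.1122e+5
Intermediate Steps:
O = 36 (O = 3*12 = 36)
h = -24
(h + 10*(1/(-5 + 1) + O))² = (-24 + 10*(1/(-5 + 1) + 36))² = (-24 + 10*(1/(-4) + 36))² = (-24 + 10*(-¼ + 36))² = (-24 + 10*(143/4))² = (-24 + 715/2)² = (667/2)² = 444889/4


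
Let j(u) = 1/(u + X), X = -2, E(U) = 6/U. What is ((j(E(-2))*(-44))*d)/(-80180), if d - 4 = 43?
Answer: -517/100225 ≈ -0.0051584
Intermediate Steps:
d = 47 (d = 4 + 43 = 47)
j(u) = 1/(-2 + u) (j(u) = 1/(u - 2) = 1/(-2 + u))
((j(E(-2))*(-44))*d)/(-80180) = ((-44/(-2 + 6/(-2)))*47)/(-80180) = ((-44/(-2 + 6*(-½)))*47)*(-1/80180) = ((-44/(-2 - 3))*47)*(-1/80180) = ((-44/(-5))*47)*(-1/80180) = (-⅕*(-44)*47)*(-1/80180) = ((44/5)*47)*(-1/80180) = (2068/5)*(-1/80180) = -517/100225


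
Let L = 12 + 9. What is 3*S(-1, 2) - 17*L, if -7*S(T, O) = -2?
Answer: -2493/7 ≈ -356.14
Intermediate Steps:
S(T, O) = 2/7 (S(T, O) = -1/7*(-2) = 2/7)
L = 21
3*S(-1, 2) - 17*L = 3*(2/7) - 17*21 = 6/7 - 357 = -2493/7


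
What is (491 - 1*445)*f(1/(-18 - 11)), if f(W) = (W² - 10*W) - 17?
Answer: -644276/841 ≈ -766.08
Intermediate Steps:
f(W) = -17 + W² - 10*W
(491 - 1*445)*f(1/(-18 - 11)) = (491 - 1*445)*(-17 + (1/(-18 - 11))² - 10/(-18 - 11)) = (491 - 445)*(-17 + (1/(-29))² - 10/(-29)) = 46*(-17 + (-1/29)² - 10*(-1/29)) = 46*(-17 + 1/841 + 10/29) = 46*(-14006/841) = -644276/841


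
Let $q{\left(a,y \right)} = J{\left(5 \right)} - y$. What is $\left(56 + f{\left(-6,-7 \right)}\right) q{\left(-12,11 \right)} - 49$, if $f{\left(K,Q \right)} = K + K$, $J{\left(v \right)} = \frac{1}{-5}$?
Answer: $- \frac{2709}{5} \approx -541.8$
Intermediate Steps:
$J{\left(v \right)} = - \frac{1}{5}$
$q{\left(a,y \right)} = - \frac{1}{5} - y$
$f{\left(K,Q \right)} = 2 K$
$\left(56 + f{\left(-6,-7 \right)}\right) q{\left(-12,11 \right)} - 49 = \left(56 + 2 \left(-6\right)\right) \left(- \frac{1}{5} - 11\right) - 49 = \left(56 - 12\right) \left(- \frac{1}{5} - 11\right) - 49 = 44 \left(- \frac{56}{5}\right) - 49 = - \frac{2464}{5} - 49 = - \frac{2709}{5}$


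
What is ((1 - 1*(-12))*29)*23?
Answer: 8671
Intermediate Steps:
((1 - 1*(-12))*29)*23 = ((1 + 12)*29)*23 = (13*29)*23 = 377*23 = 8671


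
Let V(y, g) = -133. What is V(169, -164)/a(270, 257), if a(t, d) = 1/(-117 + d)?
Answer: -18620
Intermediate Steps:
V(169, -164)/a(270, 257) = -133/(1/(-117 + 257)) = -133/(1/140) = -133/1/140 = -133*140 = -18620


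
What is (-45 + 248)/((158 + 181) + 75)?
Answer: 203/414 ≈ 0.49034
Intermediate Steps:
(-45 + 248)/((158 + 181) + 75) = 203/(339 + 75) = 203/414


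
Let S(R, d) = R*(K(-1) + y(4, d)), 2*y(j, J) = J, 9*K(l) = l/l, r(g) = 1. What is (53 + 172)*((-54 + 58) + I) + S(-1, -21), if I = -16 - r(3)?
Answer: -52463/18 ≈ -2914.6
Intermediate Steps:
K(l) = 1/9 (K(l) = (l/l)/9 = (1/9)*1 = 1/9)
y(j, J) = J/2
I = -17 (I = -16 - 1*1 = -16 - 1 = -17)
S(R, d) = R*(1/9 + d/2)
(53 + 172)*((-54 + 58) + I) + S(-1, -21) = (53 + 172)*((-54 + 58) - 17) + (1/18)*(-1)*(2 + 9*(-21)) = 225*(4 - 17) + (1/18)*(-1)*(2 - 189) = 225*(-13) + (1/18)*(-1)*(-187) = -2925 + 187/18 = -52463/18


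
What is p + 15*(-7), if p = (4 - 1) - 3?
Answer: -105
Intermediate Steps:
p = 0 (p = 3 - 3 = 0)
p + 15*(-7) = 0 + 15*(-7) = 0 - 105 = -105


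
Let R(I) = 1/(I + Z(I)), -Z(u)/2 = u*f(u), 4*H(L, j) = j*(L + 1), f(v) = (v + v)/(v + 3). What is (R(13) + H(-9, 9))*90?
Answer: -21100/13 ≈ -1623.1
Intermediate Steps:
f(v) = 2*v/(3 + v) (f(v) = (2*v)/(3 + v) = 2*v/(3 + v))
H(L, j) = j*(1 + L)/4 (H(L, j) = (j*(L + 1))/4 = (j*(1 + L))/4 = j*(1 + L)/4)
Z(u) = -4*u²/(3 + u) (Z(u) = -2*u*2*u/(3 + u) = -4*u²/(3 + u))
R(I) = 1/(I - 4*I²/(3 + I))
(R(13) + H(-9, 9))*90 = ((⅓)*(-3 - 1*13)/(13*(-1 + 13)) + (¼)*9*(1 - 9))*90 = ((⅓)*(1/13)*(-3 - 13)/12 + (¼)*9*(-8))*90 = ((⅓)*(1/13)*(1/12)*(-16) - 18)*90 = (-4/117 - 18)*90 = -2110/117*90 = -21100/13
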